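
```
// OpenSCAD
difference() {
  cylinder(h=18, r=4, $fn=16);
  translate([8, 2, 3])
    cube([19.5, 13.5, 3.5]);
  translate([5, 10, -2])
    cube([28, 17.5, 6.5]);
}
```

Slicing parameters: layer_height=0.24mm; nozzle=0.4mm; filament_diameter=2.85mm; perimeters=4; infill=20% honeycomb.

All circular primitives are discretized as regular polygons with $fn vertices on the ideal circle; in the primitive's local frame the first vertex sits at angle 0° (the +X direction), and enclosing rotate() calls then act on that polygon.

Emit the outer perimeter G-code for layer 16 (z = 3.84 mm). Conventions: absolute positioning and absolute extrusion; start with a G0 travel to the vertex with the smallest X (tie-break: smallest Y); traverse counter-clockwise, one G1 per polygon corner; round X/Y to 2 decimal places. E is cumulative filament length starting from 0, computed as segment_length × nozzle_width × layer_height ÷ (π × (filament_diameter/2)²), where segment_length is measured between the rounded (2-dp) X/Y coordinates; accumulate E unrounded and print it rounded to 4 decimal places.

At z = 3.84 mm: the r=4 cylinder contributes a regular 16-gon of circumradius 4; the cube at (8, 2) (footprint 19.5×13.5) is included at this height; the cube at (5, 10) is present — its section is the full 28×17.5 rectangle; Subtracting the remaining from the first: starting from the r=4 cylinder, the 19.5×13.5 cube at (8, 2) misses the remaining region (no effect); the 28×17.5 cube at (5, 10) misses the remaining region (no effect) — 1 connected region. The outline is a single polygon with 16 vertices. Extrusion per mm of travel: 0.4 × 0.24 / (π × 1.425²) = 0.015048. Accumulating E over each segment gives final E = 0.3760.

G0 X-4.00 Y0.00 Z3.84
G1 X-3.70 Y-1.53 E0.0235
G1 X-2.83 Y-2.83 E0.0470
G1 X-1.53 Y-3.70 E0.0705
G1 X0.00 Y-4.00 E0.0940
G1 X1.53 Y-3.70 E0.1175
G1 X2.83 Y-2.83 E0.1410
G1 X3.70 Y-1.53 E0.1645
G1 X4.00 Y0.00 E0.1880
G1 X3.70 Y1.53 E0.2115
G1 X2.83 Y2.83 E0.2350
G1 X1.53 Y3.70 E0.2586
G1 X0.00 Y4.00 E0.2820
G1 X-1.53 Y3.70 E0.3055
G1 X-2.83 Y2.83 E0.3290
G1 X-3.70 Y1.53 E0.3526
G1 X-4.00 Y0.00 E0.3760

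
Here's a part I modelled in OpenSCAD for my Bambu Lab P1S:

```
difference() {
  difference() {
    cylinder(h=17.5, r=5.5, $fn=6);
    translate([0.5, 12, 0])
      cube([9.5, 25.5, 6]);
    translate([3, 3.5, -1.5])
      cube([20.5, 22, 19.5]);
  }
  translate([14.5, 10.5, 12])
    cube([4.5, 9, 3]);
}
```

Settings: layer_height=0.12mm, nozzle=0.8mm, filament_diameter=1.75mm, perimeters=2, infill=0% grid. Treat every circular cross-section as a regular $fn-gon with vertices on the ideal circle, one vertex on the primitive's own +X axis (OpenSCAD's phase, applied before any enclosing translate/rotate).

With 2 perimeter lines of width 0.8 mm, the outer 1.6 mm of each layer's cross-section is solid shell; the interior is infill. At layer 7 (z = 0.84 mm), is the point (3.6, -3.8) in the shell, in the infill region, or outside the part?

outside

At z = 0.84 mm: the r=5.5 cylinder gives a regular 6-gon of circumradius 5.5 (constant along its height); the cube at (0.5, 12) is present — its section is the full 9.5×25.5 rectangle; the cube at (3, 3.5) is present — its section is the full 20.5×22 rectangle; Taking the first minus the rest: starting from the r=5.5 cylinder, the 9.5×25.5 cube at (0.5, 12) misses the remaining region (no effect); the 20.5×22 cube at (3, 3.5) partially overlaps it — only the 0.20 mm² overlap (of its 451.00 mm²) is removed, clipping the outline — 1 connected region; the cube at (14.5, 10.5) is not intersected at this z (z outside [12, 15]); Taking the first minus the rest: none of the subtracted shapes is present at this height, so the result so far is unchanged — 1 connected region. Overall, the cross-section is a single solid region. The nearest boundary edge runs (5.50, 0.00)→(2.75, -4.76); distance from the point to it = 0.25 mm. The point is not inside any of the regions above, so it lies outside the cross-section (0.25 mm from the nearest boundary).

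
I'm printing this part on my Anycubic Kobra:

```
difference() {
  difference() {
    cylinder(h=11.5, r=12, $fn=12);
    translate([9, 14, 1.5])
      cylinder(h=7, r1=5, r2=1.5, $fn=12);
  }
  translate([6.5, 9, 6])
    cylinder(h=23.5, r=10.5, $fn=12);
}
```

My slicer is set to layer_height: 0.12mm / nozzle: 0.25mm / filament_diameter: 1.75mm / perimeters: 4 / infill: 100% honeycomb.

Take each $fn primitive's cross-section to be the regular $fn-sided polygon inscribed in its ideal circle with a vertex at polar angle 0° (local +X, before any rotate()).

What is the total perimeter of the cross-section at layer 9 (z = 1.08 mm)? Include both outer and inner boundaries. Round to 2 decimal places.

74.54 mm

At z = 1.08 mm: the cylinder: section is a regular 12-gon, circumradius r=12 (perimeter = 2·12·12.000·sin(180°/12) = 74.54 mm); the cone at (9, 14) is absent (z outside [1.5, 8.5]); Taking the first minus the rest: none of the subtracted shapes is present at this height, so the r=12 cylinder is unchanged — boundary = 74.54 mm; the cylinder at (6.5, 9) is not intersected at this z (z outside [6, 29.5]); Taking the first minus the rest: none of the subtracted shapes is present at this height, so that combined region is unchanged — boundary = 74.54 mm. Overall, the cross-section is a single solid region. Total boundary length (outer) = 74.54 mm.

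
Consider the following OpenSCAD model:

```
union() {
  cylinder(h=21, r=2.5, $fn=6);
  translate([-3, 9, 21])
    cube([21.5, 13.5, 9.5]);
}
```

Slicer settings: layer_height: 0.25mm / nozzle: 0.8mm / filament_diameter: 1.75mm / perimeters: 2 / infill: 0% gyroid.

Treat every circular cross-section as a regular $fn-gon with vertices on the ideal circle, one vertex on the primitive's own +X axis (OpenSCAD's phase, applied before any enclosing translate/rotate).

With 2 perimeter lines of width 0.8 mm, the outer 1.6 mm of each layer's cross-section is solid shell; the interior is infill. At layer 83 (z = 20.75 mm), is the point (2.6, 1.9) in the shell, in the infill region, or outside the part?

outside

At z = 20.75 mm: the r=2.5 cylinder gives a regular 6-gon of circumradius 2.5 (constant along its height); the cube at (-3, 9) does not reach this height (z outside [21, 30.5]); Taking the union: only the r=2.5 cylinder is present, so the union is just that shape — 1 connected region. Overall, the cross-section is a single solid region. The nearest boundary edge runs (2.50, 0.00)→(1.25, 2.17); distance from the point to it = 1.04 mm. The point is not inside any of the regions above, so it lies outside the cross-section (1.04 mm from the nearest boundary).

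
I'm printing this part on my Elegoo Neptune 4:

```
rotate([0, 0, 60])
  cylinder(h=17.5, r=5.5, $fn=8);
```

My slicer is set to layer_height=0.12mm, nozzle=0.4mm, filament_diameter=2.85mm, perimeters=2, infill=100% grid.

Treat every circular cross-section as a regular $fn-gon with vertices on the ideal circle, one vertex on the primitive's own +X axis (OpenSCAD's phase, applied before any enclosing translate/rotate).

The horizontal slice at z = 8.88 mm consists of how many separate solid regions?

At z = 8.88 mm: the r=5.5 cylinder contributes a regular 8-gon of circumradius 5.5; (whole slice rotated 60° about Z — lengths, areas and connectivity unchanged). The result has 1 disconnected region.

1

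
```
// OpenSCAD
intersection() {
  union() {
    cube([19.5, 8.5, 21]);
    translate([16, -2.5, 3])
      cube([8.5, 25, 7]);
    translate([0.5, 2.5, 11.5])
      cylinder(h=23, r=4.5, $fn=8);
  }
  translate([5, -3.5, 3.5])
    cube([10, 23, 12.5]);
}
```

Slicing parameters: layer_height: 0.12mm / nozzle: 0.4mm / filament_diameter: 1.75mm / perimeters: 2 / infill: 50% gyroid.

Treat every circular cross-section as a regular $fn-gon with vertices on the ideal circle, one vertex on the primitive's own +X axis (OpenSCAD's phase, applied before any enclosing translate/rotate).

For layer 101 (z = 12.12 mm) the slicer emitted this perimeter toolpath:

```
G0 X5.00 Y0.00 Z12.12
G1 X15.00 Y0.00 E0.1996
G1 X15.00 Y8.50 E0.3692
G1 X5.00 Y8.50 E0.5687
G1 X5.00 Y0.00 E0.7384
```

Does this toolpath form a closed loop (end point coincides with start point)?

yes

Start point (G0): (5.00, 0.00). End point (last G1): the path returns to the start — closed.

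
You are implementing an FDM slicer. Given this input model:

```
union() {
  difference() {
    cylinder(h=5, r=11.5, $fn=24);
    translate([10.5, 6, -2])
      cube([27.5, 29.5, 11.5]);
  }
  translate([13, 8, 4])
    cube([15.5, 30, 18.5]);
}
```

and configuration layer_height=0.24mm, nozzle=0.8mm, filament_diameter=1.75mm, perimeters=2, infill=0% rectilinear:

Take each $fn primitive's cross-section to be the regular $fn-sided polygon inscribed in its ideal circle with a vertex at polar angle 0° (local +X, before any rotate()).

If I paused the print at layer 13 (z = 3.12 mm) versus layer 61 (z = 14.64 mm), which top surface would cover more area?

layer 61 (z = 14.64 mm)

Layer 13 (z = 3.12): the r=11.5 cylinder gives a regular 24-gon of circumradius 11.5 (constant along its height) (area = (24/2)·11.500²·sin(360°/24) = 410.75 mm²); the 27.5×29.5 cube at (10.5, 6) contributes its full rectangle (area 811.25 mm²); Subtracting the remaining from the first: starting from the r=11.5 cylinder (410.75 mm²), the 27.5×29.5 cube at (10.5, 6) misses the remaining region (no effect) — area = 410.75 mm²; the cube at (13, 8) is absent (z outside [4, 22.5]); Combining (union): only that combined region is present, so the union is just that shape — area = 410.75 mm². So its area = 410.75 mm². Layer 61 (z = 14.64): the cylinder is not intersected at this z (z outside [0, 5]); the cube at (10.5, 6) is absent (z outside [-2, 9.5]); Taking the first minus the rest: the first operand is absent here, so nothing remains; the cube at (13, 8) (footprint 15.5×30) is included at this height (area 465.00 mm²); Combining (union): only the 15.5×30 cube at (13, 8) is present, so the union is just that shape — area = 465.00 mm². So its area = 465.00 mm². Layer 61 is larger (465.00 vs 410.75 mm²).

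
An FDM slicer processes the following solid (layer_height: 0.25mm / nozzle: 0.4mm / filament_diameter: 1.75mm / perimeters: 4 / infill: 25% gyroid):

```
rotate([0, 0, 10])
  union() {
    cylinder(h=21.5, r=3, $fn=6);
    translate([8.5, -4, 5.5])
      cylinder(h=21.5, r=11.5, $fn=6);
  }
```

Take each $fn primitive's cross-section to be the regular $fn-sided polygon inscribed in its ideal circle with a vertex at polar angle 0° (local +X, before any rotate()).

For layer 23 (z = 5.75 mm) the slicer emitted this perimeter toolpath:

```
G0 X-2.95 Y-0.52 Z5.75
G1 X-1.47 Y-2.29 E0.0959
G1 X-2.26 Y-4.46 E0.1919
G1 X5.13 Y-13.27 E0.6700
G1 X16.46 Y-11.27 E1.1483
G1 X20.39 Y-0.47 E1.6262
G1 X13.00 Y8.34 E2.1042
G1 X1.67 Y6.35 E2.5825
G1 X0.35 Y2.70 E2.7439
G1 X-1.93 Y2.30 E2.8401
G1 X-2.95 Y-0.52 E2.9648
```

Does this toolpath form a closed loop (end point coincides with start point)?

Start point (G0): (-2.95, -0.52). End point (last G1): the path returns to the start — closed.

yes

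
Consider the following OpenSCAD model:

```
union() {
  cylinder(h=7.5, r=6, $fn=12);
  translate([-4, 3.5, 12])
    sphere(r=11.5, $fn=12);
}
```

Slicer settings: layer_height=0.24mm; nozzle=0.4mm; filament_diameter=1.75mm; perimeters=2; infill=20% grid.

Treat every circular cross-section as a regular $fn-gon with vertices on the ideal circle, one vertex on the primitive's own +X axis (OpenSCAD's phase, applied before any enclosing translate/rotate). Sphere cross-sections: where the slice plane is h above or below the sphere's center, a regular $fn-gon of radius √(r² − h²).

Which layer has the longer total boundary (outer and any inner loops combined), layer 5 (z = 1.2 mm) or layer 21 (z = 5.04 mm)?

layer 21 (z = 5.04 mm)

Layer 5 (z = 1.2): the r=6 cylinder contributes a regular 12-gon of circumradius 6 (perimeter = 2·12·6.000·sin(180°/12) = 37.27 mm); the sphere at (-4, 3.5): section is a regular 12-gon, circumradius = √(r²−h²) = √(11.5²−10.8²) = 3.951 (perimeter = 2·12·3.951·sin(180°/12) = 24.54 mm); Merging all regions: the regions partially overlap (shared area 24.14 mm²), so the edge portions inside another operand are dropped and the merged outline is re-measured after clipping — boundary = 42.84 mm. So its perimeter = 42.84 mm. Layer 21 (z = 5.04): the r=6 cylinder contributes a regular 12-gon of circumradius 6 (perimeter = 2·12·6.000·sin(180°/12) = 37.27 mm); the r=11.5 sphere at (-4, 3.5) slices to a regular 12-gon of circumradius 9.155 (√(r²−h²) with h=6.96 from center) (perimeter = 2·12·9.155·sin(180°/12) = 56.87 mm); Merging all regions: the regions partially overlap (shared area 88.16 mm²), so the edge portions inside another operand are dropped and the merged outline is re-measured after clipping — boundary = 59.78 mm. So its perimeter = 59.78 mm. Layer 21 is larger (59.78 vs 42.84 mm).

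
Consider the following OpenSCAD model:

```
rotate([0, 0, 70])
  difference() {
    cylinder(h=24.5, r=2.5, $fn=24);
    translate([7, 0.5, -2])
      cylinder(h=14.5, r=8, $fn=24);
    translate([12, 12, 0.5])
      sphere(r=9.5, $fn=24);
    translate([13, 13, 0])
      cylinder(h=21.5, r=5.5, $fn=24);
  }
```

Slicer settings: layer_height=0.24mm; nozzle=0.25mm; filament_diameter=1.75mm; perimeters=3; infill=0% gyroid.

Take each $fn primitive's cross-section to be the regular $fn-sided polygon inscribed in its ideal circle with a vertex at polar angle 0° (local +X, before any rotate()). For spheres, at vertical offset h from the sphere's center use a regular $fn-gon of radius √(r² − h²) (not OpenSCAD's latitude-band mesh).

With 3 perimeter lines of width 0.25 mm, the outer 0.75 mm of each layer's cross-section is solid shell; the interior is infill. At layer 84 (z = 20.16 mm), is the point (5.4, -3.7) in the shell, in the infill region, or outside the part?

At z = 20.16 mm: the r=2.5 cylinder gives a regular 24-gon of circumradius 2.5 (constant along its height); the cylinder at (7, 0.5) is absent (z outside [-2, 12.5]); the sphere at (12, 12) is not intersected at this z (|z−center|=19.660 > r=9.5); the r=5.5 cylinder at (13, 13) gives a regular 24-gon of circumradius 5.5 (constant along its height); Taking the first minus the rest: starting from the r=2.5 cylinder, the r=5.5 cylinder at (13, 13) misses the remaining region (no effect) — 1 connected region; (rotated 70° about Z; rotation is an isometry so areas/perimeters/island counts are preserved). Overall, the cross-section is a single solid region. Undo the 70° rotation: the query point maps to (-1.630, -6.340) in the un-rotated model frame. The nearest boundary edge runs (-0.00, -2.50)→(-0.65, -2.41); distance from the point to it = 4.05 mm. The point is not inside any of the regions above, so it lies outside the cross-section (4.05 mm from the nearest boundary).

outside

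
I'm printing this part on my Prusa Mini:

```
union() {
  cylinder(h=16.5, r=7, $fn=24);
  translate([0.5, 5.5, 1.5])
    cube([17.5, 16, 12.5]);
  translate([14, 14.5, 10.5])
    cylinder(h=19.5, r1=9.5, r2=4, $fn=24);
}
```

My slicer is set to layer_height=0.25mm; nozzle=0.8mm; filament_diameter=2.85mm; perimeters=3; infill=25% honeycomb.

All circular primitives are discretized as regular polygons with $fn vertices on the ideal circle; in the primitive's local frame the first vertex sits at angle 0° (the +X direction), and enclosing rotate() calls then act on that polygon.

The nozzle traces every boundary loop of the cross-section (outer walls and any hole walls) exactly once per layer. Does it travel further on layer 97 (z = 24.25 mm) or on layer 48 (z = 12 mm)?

Layer 97 (z = 24.25): the cylinder does not reach this height (z outside [0, 16.5]); the cube at (0.5, 5.5) is not intersected at this z (z outside [1.5, 14]); the cone at (14, 14.5) (r1=9.5→r2=4) has section circumradius 5.622 here — a regular 24-gon (perimeter = 2·24·5.622·sin(180°/24) = 35.22 mm); Combining (union): only the cone at (14, 14.5) is present, so the union is just that shape — boundary = 35.22 mm. So its perimeter = 35.22 mm. Layer 48 (z = 12): the r=7 cylinder contributes a regular 24-gon of circumradius 7 (perimeter = 2·24·7.000·sin(180°/24) = 43.86 mm); the cube at (0.5, 5.5) is present — its section is the full 17.5×16 rectangle (perimeter 67.00 mm); the cone at (14, 14.5) (r1=9.5→r2=4) has section circumradius 9.077 here — a regular 24-gon (perimeter = 2·24·9.077·sin(180°/24) = 56.87 mm); Taking the union: the regions partially overlap (shared area 186.41 mm²), so the edge portions inside another operand are dropped and the merged outline is re-measured after clipping — boundary = 107.31 mm. So its perimeter = 107.31 mm. Layer 48 is larger (107.31 vs 35.22 mm).

layer 48 (z = 12 mm)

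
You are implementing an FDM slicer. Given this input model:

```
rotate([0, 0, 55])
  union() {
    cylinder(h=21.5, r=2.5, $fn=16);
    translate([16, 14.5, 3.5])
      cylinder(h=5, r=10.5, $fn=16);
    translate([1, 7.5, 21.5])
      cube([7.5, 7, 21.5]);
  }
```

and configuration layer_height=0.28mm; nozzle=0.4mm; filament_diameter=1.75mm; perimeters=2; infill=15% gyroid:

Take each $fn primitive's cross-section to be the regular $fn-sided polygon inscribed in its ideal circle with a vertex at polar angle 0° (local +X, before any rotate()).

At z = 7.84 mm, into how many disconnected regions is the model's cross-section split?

At z = 7.84 mm: the cylinder: section is a regular 16-gon, circumradius r=2.5; the r=10.5 cylinder at (16, 14.5) gives a regular 16-gon of circumradius 10.5 (constant along its height); the cube at (1, 7.5) is not intersected at this z (z outside [21.5, 43]); Merging all regions: the 2 present regions are separate (no shared area or edge), so areas and boundary lengths simply add and each stays a separate island — 2 connected regions; (whole slice rotated 55° about Z — lengths, areas and connectivity unchanged). The result has 2 disconnected regions.

2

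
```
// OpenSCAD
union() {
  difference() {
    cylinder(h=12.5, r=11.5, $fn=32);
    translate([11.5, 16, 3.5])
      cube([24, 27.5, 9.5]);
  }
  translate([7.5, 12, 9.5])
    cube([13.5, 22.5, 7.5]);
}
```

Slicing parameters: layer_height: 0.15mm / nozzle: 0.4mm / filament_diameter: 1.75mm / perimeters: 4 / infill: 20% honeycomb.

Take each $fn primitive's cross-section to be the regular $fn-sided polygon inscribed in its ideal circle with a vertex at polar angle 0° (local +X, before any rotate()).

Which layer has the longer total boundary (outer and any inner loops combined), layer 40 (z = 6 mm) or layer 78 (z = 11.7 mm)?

layer 78 (z = 11.7 mm)

Layer 40 (z = 6): the cylinder: section is a regular 32-gon, circumradius r=11.5 (perimeter = 2·32·11.500·sin(180°/32) = 72.14 mm); the 24×27.5 cube at (11.5, 16) contributes its full rectangle (perimeter 103.00 mm); After the difference (first − rest): starting from the r=11.5 cylinder, the 24×27.5 cube at (11.5, 16) misses the remaining region (no effect) — boundary = 72.14 mm; the cube at (7.5, 12) is not intersected at this z (z outside [9.5, 17]); Taking the union: only that combined region is present, so the union is just that shape — boundary = 72.14 mm. So its perimeter = 72.14 mm. Layer 78 (z = 11.7): the r=11.5 cylinder contributes a regular 32-gon of circumradius 11.5 (perimeter = 2·32·11.500·sin(180°/32) = 72.14 mm); the cube at (11.5, 16) (footprint 24×27.5) is included at this height (perimeter 103.00 mm); Taking the first minus the rest: starting from the r=11.5 cylinder, the 24×27.5 cube at (11.5, 16) misses the remaining region (no effect) — boundary = 72.14 mm; the 13.5×22.5 cube at (7.5, 12) contributes its full rectangle (perimeter 72.00 mm); Combining (union): the 2 present regions are separate (no shared area or edge), so areas and boundary lengths simply add and each stays a separate island — boundary = 144.14 mm. So its perimeter = 144.14 mm. Layer 78 is larger (144.14 vs 72.14 mm).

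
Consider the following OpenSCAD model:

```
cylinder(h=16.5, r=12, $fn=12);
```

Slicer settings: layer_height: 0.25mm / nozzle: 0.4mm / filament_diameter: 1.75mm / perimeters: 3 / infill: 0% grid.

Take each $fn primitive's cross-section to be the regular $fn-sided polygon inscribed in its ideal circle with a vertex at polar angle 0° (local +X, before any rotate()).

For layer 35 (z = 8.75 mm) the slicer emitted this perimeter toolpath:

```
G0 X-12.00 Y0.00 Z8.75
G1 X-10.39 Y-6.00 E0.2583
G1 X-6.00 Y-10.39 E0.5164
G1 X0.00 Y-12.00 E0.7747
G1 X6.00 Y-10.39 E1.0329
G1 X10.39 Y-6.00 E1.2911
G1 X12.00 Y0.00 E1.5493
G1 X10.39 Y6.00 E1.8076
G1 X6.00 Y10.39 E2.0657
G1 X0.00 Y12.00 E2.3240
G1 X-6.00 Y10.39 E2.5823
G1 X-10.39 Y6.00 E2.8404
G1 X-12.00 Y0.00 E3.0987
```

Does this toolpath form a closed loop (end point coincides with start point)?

yes

Start point (G0): (-12.00, 0.00). End point (last G1): the path returns to the start — closed.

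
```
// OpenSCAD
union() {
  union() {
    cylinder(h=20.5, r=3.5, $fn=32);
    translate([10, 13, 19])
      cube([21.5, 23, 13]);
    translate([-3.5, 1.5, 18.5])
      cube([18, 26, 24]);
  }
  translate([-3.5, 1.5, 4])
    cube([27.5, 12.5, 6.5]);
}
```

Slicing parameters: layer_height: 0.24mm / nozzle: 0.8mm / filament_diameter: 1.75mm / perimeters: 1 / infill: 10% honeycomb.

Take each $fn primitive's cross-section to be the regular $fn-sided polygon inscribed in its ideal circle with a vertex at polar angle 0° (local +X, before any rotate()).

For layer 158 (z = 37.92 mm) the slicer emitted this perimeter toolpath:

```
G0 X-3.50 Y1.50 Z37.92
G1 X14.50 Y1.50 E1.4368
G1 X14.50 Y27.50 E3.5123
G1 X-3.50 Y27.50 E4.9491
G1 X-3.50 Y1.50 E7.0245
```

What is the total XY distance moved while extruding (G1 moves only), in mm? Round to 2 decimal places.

Sum the Euclidean lengths of each G1 segment: total = 88.00 mm.

88.00 mm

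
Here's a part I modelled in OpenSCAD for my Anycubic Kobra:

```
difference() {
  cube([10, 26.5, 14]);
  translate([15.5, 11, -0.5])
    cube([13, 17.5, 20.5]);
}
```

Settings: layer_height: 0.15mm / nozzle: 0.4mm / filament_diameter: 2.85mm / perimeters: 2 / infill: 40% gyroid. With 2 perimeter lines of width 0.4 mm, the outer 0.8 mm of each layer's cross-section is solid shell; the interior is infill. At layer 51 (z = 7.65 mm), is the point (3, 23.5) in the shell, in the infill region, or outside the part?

infill

At z = 7.65 mm: the cube (footprint 10×26.5) is included at this height; the cube at (15.5, 11) (footprint 13×17.5) is included at this height; After the difference (first − rest): starting from the 10×26.5 cube, the 13×17.5 cube at (15.5, 11) misses the remaining region (no effect) — 1 connected region. Overall, the cross-section is a single solid region. The nearest boundary edge runs (0.00, 26.50)→(10.00, 26.50); distance from the point to it = 3.00 mm. The point is inside the cross-section and 3.00 mm from the nearest boundary — more than the 0.8 mm shell width (2 × 0.4), so it's in the infill interior.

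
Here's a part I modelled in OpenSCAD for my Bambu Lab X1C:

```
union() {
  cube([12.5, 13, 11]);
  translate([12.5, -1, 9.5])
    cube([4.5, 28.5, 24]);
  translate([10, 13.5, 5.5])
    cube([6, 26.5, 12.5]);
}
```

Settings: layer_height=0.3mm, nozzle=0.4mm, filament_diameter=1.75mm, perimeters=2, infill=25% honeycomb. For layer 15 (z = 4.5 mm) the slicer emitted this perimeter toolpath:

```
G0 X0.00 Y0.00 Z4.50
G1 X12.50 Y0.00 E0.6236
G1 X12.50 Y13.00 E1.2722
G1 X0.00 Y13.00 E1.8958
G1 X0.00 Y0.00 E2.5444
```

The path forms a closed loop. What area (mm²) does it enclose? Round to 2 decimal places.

Apply the shoelace formula to the sequence of (X, Y) vertices; enclosed area = 162.50 mm².

162.50 mm²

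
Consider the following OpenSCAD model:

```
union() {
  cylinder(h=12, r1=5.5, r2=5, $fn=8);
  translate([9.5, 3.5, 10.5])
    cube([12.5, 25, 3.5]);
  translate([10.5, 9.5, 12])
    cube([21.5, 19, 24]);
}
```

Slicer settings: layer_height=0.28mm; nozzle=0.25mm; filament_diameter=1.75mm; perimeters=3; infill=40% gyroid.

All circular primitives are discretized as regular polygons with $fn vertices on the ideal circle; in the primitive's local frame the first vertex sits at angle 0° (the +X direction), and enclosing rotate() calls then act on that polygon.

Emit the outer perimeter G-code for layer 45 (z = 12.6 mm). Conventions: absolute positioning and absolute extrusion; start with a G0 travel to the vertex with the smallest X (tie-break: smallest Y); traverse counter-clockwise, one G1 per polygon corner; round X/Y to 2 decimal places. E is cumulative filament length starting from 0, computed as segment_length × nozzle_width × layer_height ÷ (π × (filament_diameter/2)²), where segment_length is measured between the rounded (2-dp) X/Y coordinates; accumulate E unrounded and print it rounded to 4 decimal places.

G0 X9.50 Y3.50 Z12.60
G1 X22.00 Y3.50 E0.3638
G1 X22.00 Y9.50 E0.5384
G1 X32.00 Y9.50 E0.8294
G1 X32.00 Y28.50 E1.3824
G1 X9.50 Y28.50 E2.0372
G1 X9.50 Y3.50 E2.7647

At z = 12.6 mm: the cone is not intersected at this z (z outside [0, 12]); the 12.5×25 cube at (9.5, 3.5) contributes its full rectangle; the cube at (10.5, 9.5) (footprint 21.5×19) is included at this height; Taking the union: the regions partially overlap (shared area 218.50 mm²), so overlapping operands fuse into one piece — 1 connected region. The outline is a single polygon with 6 vertices. Extrusion per mm of travel: 0.25 × 0.28 / (π × 0.875²) = 0.029103. Accumulating E over each segment gives final E = 2.7647.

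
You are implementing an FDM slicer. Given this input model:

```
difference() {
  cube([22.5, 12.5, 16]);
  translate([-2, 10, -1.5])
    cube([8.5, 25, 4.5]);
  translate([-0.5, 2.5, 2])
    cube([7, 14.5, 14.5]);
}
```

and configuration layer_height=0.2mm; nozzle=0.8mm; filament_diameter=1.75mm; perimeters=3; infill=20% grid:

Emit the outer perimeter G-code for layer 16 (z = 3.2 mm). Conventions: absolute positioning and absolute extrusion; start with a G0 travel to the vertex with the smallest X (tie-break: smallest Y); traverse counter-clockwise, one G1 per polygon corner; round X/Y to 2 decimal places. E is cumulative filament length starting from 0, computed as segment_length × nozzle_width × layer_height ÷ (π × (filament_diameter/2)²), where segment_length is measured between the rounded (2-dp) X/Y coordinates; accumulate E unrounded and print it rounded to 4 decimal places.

G0 X0.00 Y0.00 Z3.20
G1 X22.50 Y0.00 E1.4967
G1 X22.50 Y12.50 E2.3282
G1 X6.50 Y12.50 E3.3925
G1 X6.50 Y2.50 E4.0577
G1 X0.00 Y2.50 E4.4901
G1 X0.00 Y0.00 E4.6564

At z = 3.2 mm: the cube (footprint 22.5×12.5) is included at this height; the cube at (-2, 10) does not reach this height (z outside [-1.5, 3]); the cube at (-0.5, 2.5) is present — its section is the full 7×14.5 rectangle; Subtracting the remaining from the first: starting from the 22.5×12.5 cube, the 7×14.5 cube at (-0.5, 2.5) partially overlaps it — only the 65.00 mm² overlap (of its 101.50 mm²) is removed, clipping the outline — 1 connected region. The outline is a single polygon with 6 vertices. Extrusion per mm of travel: 0.8 × 0.2 / (π × 0.875²) = 0.066520. Accumulating E over each segment gives final E = 4.6564.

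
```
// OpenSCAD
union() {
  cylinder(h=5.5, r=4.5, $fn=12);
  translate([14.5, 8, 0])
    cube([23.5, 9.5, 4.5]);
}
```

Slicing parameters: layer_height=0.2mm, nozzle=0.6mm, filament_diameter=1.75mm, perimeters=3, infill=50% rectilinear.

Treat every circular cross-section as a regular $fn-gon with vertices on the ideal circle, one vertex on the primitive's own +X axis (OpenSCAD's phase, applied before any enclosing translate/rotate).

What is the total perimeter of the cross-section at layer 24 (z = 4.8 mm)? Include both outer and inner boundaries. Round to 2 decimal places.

27.95 mm

At z = 4.8 mm: the cylinder: section is a regular 12-gon, circumradius r=4.5 (perimeter = 2·12·4.500·sin(180°/12) = 27.95 mm); the cube at (14.5, 8) is not intersected at this z (z outside [0, 4.5]); Taking the union: only the r=4.5 cylinder is present, so the union is just that shape — boundary = 27.95 mm. Overall, the cross-section is a single solid region. Total boundary length (outer) = 27.95 mm.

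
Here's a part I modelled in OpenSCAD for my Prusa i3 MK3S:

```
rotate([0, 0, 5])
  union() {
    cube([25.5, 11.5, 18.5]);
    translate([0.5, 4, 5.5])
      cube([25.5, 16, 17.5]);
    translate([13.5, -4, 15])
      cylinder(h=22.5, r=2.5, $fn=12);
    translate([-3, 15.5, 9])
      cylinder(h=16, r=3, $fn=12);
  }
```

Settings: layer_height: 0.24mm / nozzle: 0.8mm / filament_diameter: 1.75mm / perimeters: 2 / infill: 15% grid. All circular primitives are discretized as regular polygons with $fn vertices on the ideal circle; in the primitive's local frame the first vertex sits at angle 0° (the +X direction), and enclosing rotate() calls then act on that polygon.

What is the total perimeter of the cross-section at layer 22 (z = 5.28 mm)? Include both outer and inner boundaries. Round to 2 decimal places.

At z = 5.28 mm: the cube is present — its section is the full 25.5×11.5 rectangle (perimeter 74.00 mm); the cube at (0.5, 4) does not reach this height (z outside [5.5, 23]); the cylinder at (13.5, -4) does not reach this height (z outside [15, 37.5]); the cylinder at (-3, 15.5) is absent (z outside [9, 25]); Combining (union): only the 25.5×11.5 cube is present, so the union is just that shape — boundary = 74.00 mm; (rotated 5° about Z; rotation is an isometry so areas/perimeters/island counts are preserved). Overall, the cross-section is a single solid region. Total boundary length (outer) = 74.00 mm.

74.00 mm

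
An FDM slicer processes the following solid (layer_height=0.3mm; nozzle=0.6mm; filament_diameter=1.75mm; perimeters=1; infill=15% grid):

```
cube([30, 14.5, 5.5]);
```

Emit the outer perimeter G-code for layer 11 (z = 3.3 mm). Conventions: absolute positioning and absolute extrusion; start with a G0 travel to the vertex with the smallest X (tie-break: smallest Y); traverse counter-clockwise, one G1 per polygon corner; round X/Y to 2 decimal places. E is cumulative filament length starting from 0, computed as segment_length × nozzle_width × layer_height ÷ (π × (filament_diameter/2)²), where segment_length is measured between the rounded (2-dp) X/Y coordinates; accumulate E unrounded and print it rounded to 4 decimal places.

At z = 3.3 mm: the 30×14.5 cube contributes its full rectangle. The outline is a single polygon with 4 vertices. Extrusion per mm of travel: 0.6 × 0.3 / (π × 0.875²) = 0.074835. Accumulating E over each segment gives final E = 6.6603.

G0 X0.00 Y0.00 Z3.30
G1 X30.00 Y0.00 E2.2451
G1 X30.00 Y14.50 E3.3302
G1 X0.00 Y14.50 E5.5752
G1 X0.00 Y0.00 E6.6603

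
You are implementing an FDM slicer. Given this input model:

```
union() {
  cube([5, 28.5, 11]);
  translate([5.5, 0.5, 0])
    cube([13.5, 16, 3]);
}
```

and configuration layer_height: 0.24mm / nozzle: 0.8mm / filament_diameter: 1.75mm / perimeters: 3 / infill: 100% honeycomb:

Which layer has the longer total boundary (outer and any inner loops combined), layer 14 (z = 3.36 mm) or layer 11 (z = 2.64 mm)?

layer 11 (z = 2.64 mm)

Layer 14 (z = 3.36): the cube (footprint 5×28.5) is included at this height (perimeter 67.00 mm); the cube at (5.5, 0.5) is not intersected at this z (z outside [0, 3]); Taking the union: only the 5×28.5 cube is present, so the union is just that shape — boundary = 67.00 mm. So its perimeter = 67.00 mm. Layer 11 (z = 2.64): the cube is present — its section is the full 5×28.5 rectangle (perimeter 67.00 mm); the cube at (5.5, 0.5) is present — its section is the full 13.5×16 rectangle (perimeter 59.00 mm); Merging all regions: the 2 present regions are separate (no shared area or edge), so areas and boundary lengths simply add and each stays a separate island — boundary = 126.00 mm. So its perimeter = 126.00 mm. Layer 11 is larger (126.00 vs 67.00 mm).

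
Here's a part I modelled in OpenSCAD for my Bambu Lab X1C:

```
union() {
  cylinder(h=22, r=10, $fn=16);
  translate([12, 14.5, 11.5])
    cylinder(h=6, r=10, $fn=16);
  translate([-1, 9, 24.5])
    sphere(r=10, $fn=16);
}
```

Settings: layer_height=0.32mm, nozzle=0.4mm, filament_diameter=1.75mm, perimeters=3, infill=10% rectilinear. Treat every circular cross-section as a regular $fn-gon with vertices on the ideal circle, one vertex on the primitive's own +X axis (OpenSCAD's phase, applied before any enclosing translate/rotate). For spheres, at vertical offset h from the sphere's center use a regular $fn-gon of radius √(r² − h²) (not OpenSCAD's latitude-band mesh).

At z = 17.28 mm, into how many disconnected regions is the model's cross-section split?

At z = 17.28 mm: the r=10 cylinder contributes a regular 16-gon of circumradius 10; the r=10 cylinder at (12, 14.5) gives a regular 16-gon of circumradius 10 (constant along its height); the sphere at (-1, 9): section is a regular 16-gon, circumradius = √(r²−h²) = √(10²−7.22²) = 6.919; Taking the union: the regions partially overlap (shared area 90.66 mm²), so overlapping operands fuse into one piece — 1 connected region. The result has 1 disconnected region.

1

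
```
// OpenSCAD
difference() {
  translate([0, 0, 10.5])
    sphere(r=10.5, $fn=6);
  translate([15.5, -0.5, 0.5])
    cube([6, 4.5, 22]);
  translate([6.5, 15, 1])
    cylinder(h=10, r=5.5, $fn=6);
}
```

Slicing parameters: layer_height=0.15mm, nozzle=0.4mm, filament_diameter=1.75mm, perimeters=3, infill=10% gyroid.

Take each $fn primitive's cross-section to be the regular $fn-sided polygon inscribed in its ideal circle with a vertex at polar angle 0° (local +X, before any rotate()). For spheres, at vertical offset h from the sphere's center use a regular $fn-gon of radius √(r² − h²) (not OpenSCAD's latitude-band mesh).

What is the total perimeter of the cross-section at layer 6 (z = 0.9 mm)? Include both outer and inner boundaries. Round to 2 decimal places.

At z = 0.9 mm: the r=10.5 sphere contributes a regular 6-gon of circumradius √(10.5²−9.6²) = 4.253 (perimeter = 2·6·4.253·sin(180°/6) = 25.52 mm); the 6×4.5 cube at (15.5, -0.5) contributes its full rectangle (perimeter 21.00 mm); the cylinder at (6.5, 15) does not reach this height (z outside [1, 11]); Taking the first minus the rest: starting from the r=10.5 sphere, the 6×4.5 cube at (15.5, -0.5) misses the remaining region (no effect) — boundary = 25.52 mm. Overall, the cross-section is a single solid region. Total boundary length (outer) = 25.52 mm.

25.52 mm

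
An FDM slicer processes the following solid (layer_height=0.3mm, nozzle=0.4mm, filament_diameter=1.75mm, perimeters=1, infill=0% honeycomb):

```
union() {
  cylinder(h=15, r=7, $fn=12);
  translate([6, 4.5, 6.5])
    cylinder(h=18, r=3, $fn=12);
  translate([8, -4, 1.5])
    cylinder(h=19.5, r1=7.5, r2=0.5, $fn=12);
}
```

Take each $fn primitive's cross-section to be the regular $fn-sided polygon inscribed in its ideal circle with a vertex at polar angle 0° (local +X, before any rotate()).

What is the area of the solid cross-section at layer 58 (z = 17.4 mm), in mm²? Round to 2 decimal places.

At z = 17.4 mm: the cylinder is not intersected at this z (z outside [0, 15]); the r=3 cylinder at (6, 4.5) contributes a regular 12-gon of circumradius 3 (area = (12/2)·3.000²·sin(360°/12) = 27.00 mm²); the cone at (8, -4) (r1=7.5→r2=0.5) has section circumradius 1.792 here — a regular 12-gon (area = (12/2)·1.792²·sin(360°/12) = 9.64 mm²); Taking the union: the 2 present regions are separate (no shared area or edge), so areas and boundary lengths simply add and each stays a separate island — area = 36.64 mm². Overall, the cross-section has 2 separate islands. Net area = 36.64 mm².

36.64 mm²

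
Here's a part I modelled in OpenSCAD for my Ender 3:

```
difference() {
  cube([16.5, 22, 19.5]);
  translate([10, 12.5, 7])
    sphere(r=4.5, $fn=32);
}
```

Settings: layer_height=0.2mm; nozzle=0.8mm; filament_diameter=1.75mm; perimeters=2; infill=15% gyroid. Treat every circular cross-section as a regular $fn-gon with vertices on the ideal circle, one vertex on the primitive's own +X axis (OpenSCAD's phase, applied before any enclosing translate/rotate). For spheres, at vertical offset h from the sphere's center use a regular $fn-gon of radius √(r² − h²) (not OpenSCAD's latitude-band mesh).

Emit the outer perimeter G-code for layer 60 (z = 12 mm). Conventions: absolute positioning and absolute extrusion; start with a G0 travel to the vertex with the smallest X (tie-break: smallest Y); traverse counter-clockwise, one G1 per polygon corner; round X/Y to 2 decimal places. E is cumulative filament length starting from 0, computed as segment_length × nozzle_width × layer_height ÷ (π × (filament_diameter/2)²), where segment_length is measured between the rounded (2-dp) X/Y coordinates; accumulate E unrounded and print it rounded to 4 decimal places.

At z = 12 mm: the cube is present — its section is the full 16.5×22 rectangle; the sphere at (10, 12.5) is absent (|z−center|=5.000 > r=4.5); Taking the first minus the rest: none of the subtracted shapes is present at this height, so the 16.5×22 cube is unchanged — 1 connected region. The outline is a single polygon with 4 vertices. Extrusion per mm of travel: 0.8 × 0.2 / (π × 0.875²) = 0.066520. Accumulating E over each segment gives final E = 5.1221.

G0 X0.00 Y0.00 Z12.00
G1 X16.50 Y0.00 E1.0976
G1 X16.50 Y22.00 E2.5610
G1 X0.00 Y22.00 E3.6586
G1 X0.00 Y0.00 E5.1221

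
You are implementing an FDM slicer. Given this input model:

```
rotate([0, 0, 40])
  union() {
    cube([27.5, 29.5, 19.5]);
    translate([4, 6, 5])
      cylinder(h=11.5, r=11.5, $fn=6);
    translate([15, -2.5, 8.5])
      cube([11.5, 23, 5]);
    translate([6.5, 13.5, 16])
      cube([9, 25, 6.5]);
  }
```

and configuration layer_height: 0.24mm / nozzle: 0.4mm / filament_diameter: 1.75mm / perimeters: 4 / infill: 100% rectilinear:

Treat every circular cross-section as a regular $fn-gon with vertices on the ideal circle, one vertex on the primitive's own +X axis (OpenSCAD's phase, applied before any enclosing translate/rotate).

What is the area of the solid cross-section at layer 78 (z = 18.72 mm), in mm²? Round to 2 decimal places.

At z = 18.72 mm: the cube is present — its section is the full 27.5×29.5 rectangle (area 811.25 mm²); the cylinder at (4, 6) is absent (z outside [5, 16.5]); the cube at (15, -2.5) is absent (z outside [8.5, 13.5]); the 9×25 cube at (6.5, 13.5) contributes its full rectangle (area 225.00 mm²); Taking the union: the regions partially overlap — summed areas 1036.25 mm² minus the doubly-counted overlap 144.00 mm² gives 892.25 mm² — area = 892.25 mm²; (whole slice rotated 40° about Z — lengths, areas and connectivity unchanged). Overall, the cross-section is a single solid region. Net area = 892.25 mm².

892.25 mm²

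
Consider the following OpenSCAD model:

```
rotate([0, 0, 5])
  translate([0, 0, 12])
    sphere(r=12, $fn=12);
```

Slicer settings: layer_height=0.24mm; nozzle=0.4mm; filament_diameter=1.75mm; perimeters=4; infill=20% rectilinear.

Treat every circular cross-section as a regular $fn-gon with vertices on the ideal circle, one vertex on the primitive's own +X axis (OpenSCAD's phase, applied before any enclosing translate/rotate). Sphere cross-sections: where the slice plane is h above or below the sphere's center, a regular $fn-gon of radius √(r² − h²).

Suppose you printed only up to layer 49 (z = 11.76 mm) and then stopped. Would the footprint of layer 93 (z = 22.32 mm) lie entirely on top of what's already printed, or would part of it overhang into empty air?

entirely on top

Compare the two slices. At z = 11.76: the r=12 sphere contributes a regular 12-gon of circumradius √(12²−0.24²) = 11.998 (area = (12/2)·11.998²·sin(360°/12) = 431.83 mm²); (whole slice rotated 5° about Z — lengths, areas and connectivity unchanged). At z = 22.32: the sphere: section is a regular 12-gon, circumradius = √(r²−h²) = √(12²−10.32²) = 6.124 (area = (12/2)·6.124²·sin(360°/12) = 112.49 mm²); (rotated 5° about Z; rotation is an isometry so areas/perimeters/island counts are preserved). Checking containment: the cross-section at z = 22.32 is a subset of the cross-section at z = 11.76.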